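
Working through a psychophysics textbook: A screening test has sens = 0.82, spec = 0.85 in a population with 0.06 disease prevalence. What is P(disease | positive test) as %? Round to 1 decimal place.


PPV = (sens * prev) / (sens * prev + (1-spec) * (1-prev))
Numerator = 0.82 * 0.06 = 0.0492
P(positive and no disease) = (1 - spec) * (1 - prev) = (1 - 0.85) * (1 - 0.06) = 0.141
Denominator = 0.0492 + 0.141 = 0.1902
PPV = 0.0492 / 0.1902 = 0.258675
As percentage = 25.9


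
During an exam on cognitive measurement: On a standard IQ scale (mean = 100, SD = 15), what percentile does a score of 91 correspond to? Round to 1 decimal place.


z = (IQ - mean) / SD
z = (91 - 100) / 15 = -0.6
Percentile = Phi(-0.6) * 100
Phi(-0.6) = 0.274253
= 27.4


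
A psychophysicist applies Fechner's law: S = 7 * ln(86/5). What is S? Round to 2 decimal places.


S = 7 * ln(86/5)
I/I0 = 17.2
ln(17.2) = 2.8449
S = 7 * 2.8449
= 19.91


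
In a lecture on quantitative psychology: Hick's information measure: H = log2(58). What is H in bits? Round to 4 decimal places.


H = log2(n)
H = log2(58)
= 5.8580


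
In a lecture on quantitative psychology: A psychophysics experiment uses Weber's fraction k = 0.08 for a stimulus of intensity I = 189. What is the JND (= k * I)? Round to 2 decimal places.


JND = k * I
JND = 0.08 * 189
= 15.12


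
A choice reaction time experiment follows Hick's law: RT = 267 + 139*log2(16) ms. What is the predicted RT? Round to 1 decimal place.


RT = 267 + 139 * log2(16)
log2(16) = 4.0
RT = 267 + 139 * 4.0
= 267 + 556.0
= 823.0 ms


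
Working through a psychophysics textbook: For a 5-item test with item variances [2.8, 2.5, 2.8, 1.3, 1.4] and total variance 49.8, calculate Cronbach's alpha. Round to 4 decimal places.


alpha = (k/(k-1)) * (1 - sum(s_i^2)/s_total^2)
sum(item variances) = 10.8
k/(k-1) = 5/4 = 1.25
1 - 10.8/49.8 = 1 - 0.216867 = 0.783133
alpha = 1.25 * 0.783133
= 0.9789


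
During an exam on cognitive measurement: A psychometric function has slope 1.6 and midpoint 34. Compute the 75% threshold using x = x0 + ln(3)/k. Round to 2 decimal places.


At P = 0.75: 0.75 = 1/(1 + e^(-k*(x-x0)))
Solving: e^(-k*(x-x0)) = 1/3
x = x0 + ln(3)/k
ln(3) = 1.0986
x = 34 + 1.0986/1.6
= 34 + 0.6866
= 34.69


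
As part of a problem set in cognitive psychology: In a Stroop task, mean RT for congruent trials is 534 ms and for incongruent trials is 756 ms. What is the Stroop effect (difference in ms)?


Stroop effect = RT(incongruent) - RT(congruent)
= 756 - 534
= 222 ms


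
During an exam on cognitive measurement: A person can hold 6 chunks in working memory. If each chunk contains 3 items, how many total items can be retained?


Total items = chunks * items_per_chunk
= 6 * 3
= 18


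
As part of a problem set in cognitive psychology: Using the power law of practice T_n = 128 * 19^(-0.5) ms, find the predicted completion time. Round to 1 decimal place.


T_n = 128 * 19^(-0.5)
19^(-0.5) = 0.229416
T_n = 128 * 0.229416
= 29.4 ms


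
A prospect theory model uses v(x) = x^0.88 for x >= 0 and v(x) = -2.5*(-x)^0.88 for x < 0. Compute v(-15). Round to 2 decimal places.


Since x = -15 < 0, use v(x) = -lambda*(-x)^alpha
(-x) = 15
15^0.88 = 10.8383
v(-15) = -2.5 * 10.8383
= -27.10


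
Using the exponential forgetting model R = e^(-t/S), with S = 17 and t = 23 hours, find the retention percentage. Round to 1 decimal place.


R = e^(-t/S)
-t/S = -23/17 = -1.352941
R = e^(-1.352941) = 0.258479
Percentage = 0.258479 * 100
= 25.8


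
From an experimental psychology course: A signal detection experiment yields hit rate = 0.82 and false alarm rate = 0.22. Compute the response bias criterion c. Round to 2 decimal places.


c = -0.5 * (z(HR) + z(FAR))
z(0.82) = 0.9154
z(0.22) = -0.7722
c = -0.5 * (0.9154 + -0.7722)
= -0.5 * 0.1432
= -0.07


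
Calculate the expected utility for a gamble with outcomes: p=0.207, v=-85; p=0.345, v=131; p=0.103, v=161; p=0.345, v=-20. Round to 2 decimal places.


EU = sum(p_i * v_i)
0.207 * -85 = -17.595
0.345 * 131 = 45.195
0.103 * 161 = 16.583
0.345 * -20 = -6.9
EU = -17.595 + 45.195 + 16.583 + -6.9
= 37.28


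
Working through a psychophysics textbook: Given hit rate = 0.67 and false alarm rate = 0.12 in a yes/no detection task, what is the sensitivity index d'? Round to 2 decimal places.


d' = z(HR) - z(FAR)
z(0.67) = 0.4399
z(0.12) = -1.175
d' = 0.4399 - -1.175
= 1.61


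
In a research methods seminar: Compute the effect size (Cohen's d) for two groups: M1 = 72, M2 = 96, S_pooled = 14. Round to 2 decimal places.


Cohen's d = (M1 - M2) / S_pooled
= (72 - 96) / 14
= -24 / 14
= -1.71


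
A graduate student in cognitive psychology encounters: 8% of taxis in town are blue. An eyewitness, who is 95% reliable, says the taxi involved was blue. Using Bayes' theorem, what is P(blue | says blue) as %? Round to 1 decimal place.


P(blue | says blue) = P(says blue | blue)*P(blue) / [P(says blue | blue)*P(blue) + P(says blue | not blue)*P(not blue)]
Numerator = 0.95 * 0.08 = 0.076
False identification = 0.05 * 0.92 = 0.046
P = 0.076 / (0.076 + 0.046)
= 0.076 / 0.122
As percentage = 62.3


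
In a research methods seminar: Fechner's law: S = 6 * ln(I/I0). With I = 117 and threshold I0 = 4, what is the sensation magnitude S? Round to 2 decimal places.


S = 6 * ln(117/4)
I/I0 = 29.25
ln(29.25) = 3.3759
S = 6 * 3.3759
= 20.26


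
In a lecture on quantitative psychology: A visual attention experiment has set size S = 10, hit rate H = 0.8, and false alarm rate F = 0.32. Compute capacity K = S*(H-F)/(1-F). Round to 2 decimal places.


K = S * (H - F) / (1 - F)
H - F = 0.48
1 - F = 0.68
K = 10 * 0.48 / 0.68
= 7.06


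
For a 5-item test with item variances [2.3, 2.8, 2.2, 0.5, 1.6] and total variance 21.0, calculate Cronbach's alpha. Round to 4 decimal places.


alpha = (k/(k-1)) * (1 - sum(s_i^2)/s_total^2)
sum(item variances) = 9.4
k/(k-1) = 5/4 = 1.25
1 - 9.4/21.0 = 1 - 0.447619 = 0.552381
alpha = 1.25 * 0.552381
= 0.6905


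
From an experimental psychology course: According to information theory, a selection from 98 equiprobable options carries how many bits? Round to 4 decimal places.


H = log2(n)
H = log2(98)
= 6.6147


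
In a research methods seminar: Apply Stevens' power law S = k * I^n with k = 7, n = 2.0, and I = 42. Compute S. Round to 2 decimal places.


S = 7 * 42^2.0
42^2.0 = 1764.0
S = 7 * 1764.0
= 12348.00


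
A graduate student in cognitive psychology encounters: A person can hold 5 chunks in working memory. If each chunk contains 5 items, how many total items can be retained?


Total items = chunks * items_per_chunk
= 5 * 5
= 25


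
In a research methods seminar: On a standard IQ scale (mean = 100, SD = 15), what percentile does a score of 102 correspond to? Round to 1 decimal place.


z = (IQ - mean) / SD
z = (102 - 100) / 15 = 0.1333
Percentile = Phi(0.1333) * 100
Phi(0.1333) = 0.553022
= 55.3


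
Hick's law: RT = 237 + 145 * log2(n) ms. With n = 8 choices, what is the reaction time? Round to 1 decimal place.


RT = 237 + 145 * log2(8)
log2(8) = 3.0
RT = 237 + 145 * 3.0
= 237 + 435.0
= 672.0 ms


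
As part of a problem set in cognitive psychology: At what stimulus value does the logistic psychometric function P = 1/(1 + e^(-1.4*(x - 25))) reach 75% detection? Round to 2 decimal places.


At P = 0.75: 0.75 = 1/(1 + e^(-k*(x-x0)))
Solving: e^(-k*(x-x0)) = 1/3
x = x0 + ln(3)/k
ln(3) = 1.0986
x = 25 + 1.0986/1.4
= 25 + 0.7847
= 25.78


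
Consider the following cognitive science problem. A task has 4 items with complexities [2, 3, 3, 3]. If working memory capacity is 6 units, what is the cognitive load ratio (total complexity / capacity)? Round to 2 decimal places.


Total complexity = 2 + 3 + 3 + 3 = 11
Load = total / capacity = 11 / 6
= 1.83


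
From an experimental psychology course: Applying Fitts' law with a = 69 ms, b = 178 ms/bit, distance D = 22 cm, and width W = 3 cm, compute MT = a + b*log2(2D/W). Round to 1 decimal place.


MT = 69 + 178 * log2(2*22/3)
2D/W = 14.666667
log2(14.666667) = 3.8745
MT = 69 + 178 * 3.8745
= 758.7 ms


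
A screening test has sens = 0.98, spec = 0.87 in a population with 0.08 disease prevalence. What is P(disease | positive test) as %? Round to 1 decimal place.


PPV = (sens * prev) / (sens * prev + (1-spec) * (1-prev))
Numerator = 0.98 * 0.08 = 0.0784
P(positive and no disease) = (1 - spec) * (1 - prev) = (1 - 0.87) * (1 - 0.08) = 0.1196
Denominator = 0.0784 + 0.1196 = 0.198
PPV = 0.0784 / 0.198 = 0.39596
As percentage = 39.6


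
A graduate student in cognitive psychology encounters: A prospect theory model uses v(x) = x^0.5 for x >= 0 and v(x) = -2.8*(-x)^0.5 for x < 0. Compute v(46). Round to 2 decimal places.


Since x = 46 >= 0, use v(x) = x^0.5
46^0.5 = 6.7823
v(46) = 6.78


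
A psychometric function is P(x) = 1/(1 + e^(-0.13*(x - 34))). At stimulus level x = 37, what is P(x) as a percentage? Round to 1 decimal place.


P(x) = 1/(1 + e^(-0.13*(37 - 34)))
Exponent = -0.13 * 3 = -0.39
e^(-0.39) = 0.677057
P = 1/(1 + 0.677057) = 0.596283
Percentage = 59.6


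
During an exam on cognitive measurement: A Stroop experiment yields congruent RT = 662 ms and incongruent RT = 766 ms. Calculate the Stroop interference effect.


Stroop effect = RT(incongruent) - RT(congruent)
= 766 - 662
= 104 ms


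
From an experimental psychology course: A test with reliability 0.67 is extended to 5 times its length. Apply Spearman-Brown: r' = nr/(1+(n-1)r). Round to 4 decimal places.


r_new = n*r / (1 + (n-1)*r)
Numerator = 5 * 0.67 = 3.35
Denominator = 1 + 4 * 0.67 = 3.68
r_new = 3.35 / 3.68
= 0.9103


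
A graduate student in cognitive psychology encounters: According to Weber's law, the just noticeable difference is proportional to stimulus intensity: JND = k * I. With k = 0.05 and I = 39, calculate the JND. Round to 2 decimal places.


JND = k * I
JND = 0.05 * 39
= 1.95


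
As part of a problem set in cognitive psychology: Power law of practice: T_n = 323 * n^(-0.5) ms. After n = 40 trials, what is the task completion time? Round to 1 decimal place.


T_n = 323 * 40^(-0.5)
40^(-0.5) = 0.158114
T_n = 323 * 0.158114
= 51.1 ms


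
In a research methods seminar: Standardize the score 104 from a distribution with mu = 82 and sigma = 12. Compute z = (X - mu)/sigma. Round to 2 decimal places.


z = (X - mu) / sigma
= (104 - 82) / 12
= 22 / 12
= 1.83


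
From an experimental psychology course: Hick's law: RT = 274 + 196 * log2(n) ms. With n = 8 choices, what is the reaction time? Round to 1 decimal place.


RT = 274 + 196 * log2(8)
log2(8) = 3.0
RT = 274 + 196 * 3.0
= 274 + 588.0
= 862.0 ms


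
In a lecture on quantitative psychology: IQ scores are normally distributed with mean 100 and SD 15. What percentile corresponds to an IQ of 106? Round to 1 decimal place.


z = (IQ - mean) / SD
z = (106 - 100) / 15 = 0.4
Percentile = Phi(0.4) * 100
Phi(0.4) = 0.655422
= 65.5


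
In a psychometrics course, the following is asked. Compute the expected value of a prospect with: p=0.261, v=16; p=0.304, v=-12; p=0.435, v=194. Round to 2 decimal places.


EU = sum(p_i * v_i)
0.261 * 16 = 4.176
0.304 * -12 = -3.648
0.435 * 194 = 84.39
EU = 4.176 + -3.648 + 84.39
= 84.92


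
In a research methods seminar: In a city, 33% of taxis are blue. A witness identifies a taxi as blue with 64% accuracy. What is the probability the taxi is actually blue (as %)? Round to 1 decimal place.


P(blue | says blue) = P(says blue | blue)*P(blue) / [P(says blue | blue)*P(blue) + P(says blue | not blue)*P(not blue)]
Numerator = 0.64 * 0.33 = 0.2112
False identification = 0.36 * 0.67 = 0.2412
P = 0.2112 / (0.2112 + 0.2412)
= 0.2112 / 0.4524
As percentage = 46.7


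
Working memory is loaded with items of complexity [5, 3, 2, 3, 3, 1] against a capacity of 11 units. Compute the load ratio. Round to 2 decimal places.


Total complexity = 5 + 3 + 2 + 3 + 3 + 1 = 17
Load = total / capacity = 17 / 11
= 1.55


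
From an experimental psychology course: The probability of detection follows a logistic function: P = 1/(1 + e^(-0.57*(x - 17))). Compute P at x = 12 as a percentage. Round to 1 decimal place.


P(x) = 1/(1 + e^(-0.57*(12 - 17)))
Exponent = -0.57 * -5 = 2.85
e^(2.85) = 17.287782
P = 1/(1 + 17.287782) = 0.054681
Percentage = 5.5


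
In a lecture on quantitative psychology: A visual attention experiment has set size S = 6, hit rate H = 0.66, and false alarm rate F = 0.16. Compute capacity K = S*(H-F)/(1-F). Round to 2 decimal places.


K = S * (H - F) / (1 - F)
H - F = 0.5
1 - F = 0.84
K = 6 * 0.5 / 0.84
= 3.57


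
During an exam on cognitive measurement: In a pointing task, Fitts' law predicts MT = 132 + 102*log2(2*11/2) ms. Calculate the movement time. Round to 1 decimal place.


MT = 132 + 102 * log2(2*11/2)
2D/W = 11.0
log2(11.0) = 3.4594
MT = 132 + 102 * 3.4594
= 484.9 ms


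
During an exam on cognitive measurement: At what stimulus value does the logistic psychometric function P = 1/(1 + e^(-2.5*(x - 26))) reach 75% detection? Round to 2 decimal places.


At P = 0.75: 0.75 = 1/(1 + e^(-k*(x-x0)))
Solving: e^(-k*(x-x0)) = 1/3
x = x0 + ln(3)/k
ln(3) = 1.0986
x = 26 + 1.0986/2.5
= 26 + 0.4394
= 26.44


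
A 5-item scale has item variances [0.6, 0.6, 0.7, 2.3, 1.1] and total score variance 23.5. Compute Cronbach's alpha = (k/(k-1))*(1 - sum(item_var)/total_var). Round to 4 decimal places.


alpha = (k/(k-1)) * (1 - sum(s_i^2)/s_total^2)
sum(item variances) = 5.3
k/(k-1) = 5/4 = 1.25
1 - 5.3/23.5 = 1 - 0.225532 = 0.774468
alpha = 1.25 * 0.774468
= 0.9681


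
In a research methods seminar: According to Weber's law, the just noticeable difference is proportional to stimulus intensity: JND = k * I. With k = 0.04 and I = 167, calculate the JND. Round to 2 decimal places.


JND = k * I
JND = 0.04 * 167
= 6.68


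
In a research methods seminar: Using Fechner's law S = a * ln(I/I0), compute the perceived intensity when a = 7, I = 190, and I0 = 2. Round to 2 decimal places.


S = 7 * ln(190/2)
I/I0 = 95.0
ln(95.0) = 4.5539
S = 7 * 4.5539
= 31.88


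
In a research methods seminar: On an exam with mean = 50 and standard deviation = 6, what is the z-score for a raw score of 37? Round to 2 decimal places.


z = (X - mu) / sigma
= (37 - 50) / 6
= -13 / 6
= -2.17


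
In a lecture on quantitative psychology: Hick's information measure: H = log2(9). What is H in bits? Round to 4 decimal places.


H = log2(n)
H = log2(9)
= 3.1699


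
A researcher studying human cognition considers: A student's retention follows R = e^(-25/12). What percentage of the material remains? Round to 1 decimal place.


R = e^(-t/S)
-t/S = -25/12 = -2.083333
R = e^(-2.083333) = 0.124515
Percentage = 0.124515 * 100
= 12.5


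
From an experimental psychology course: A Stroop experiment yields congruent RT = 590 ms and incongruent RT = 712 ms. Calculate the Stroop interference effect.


Stroop effect = RT(incongruent) - RT(congruent)
= 712 - 590
= 122 ms


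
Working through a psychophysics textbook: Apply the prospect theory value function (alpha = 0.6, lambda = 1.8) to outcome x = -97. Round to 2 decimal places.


Since x = -97 < 0, use v(x) = -lambda*(-x)^alpha
(-x) = 97
97^0.6 = 15.5619
v(-97) = -1.8 * 15.5619
= -28.01


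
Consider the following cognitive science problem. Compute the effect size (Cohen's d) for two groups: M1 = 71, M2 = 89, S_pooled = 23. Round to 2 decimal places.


Cohen's d = (M1 - M2) / S_pooled
= (71 - 89) / 23
= -18 / 23
= -0.78


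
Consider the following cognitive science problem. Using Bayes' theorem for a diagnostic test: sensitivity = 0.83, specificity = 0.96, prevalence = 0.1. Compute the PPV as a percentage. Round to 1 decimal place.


PPV = (sens * prev) / (sens * prev + (1-spec) * (1-prev))
Numerator = 0.83 * 0.1 = 0.083
P(positive and no disease) = (1 - spec) * (1 - prev) = (1 - 0.96) * (1 - 0.1) = 0.036
Denominator = 0.083 + 0.036 = 0.119
PPV = 0.083 / 0.119 = 0.697479
As percentage = 69.7


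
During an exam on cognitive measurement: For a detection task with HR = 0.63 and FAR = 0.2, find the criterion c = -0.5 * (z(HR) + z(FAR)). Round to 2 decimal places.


c = -0.5 * (z(HR) + z(FAR))
z(0.63) = 0.3319
z(0.2) = -0.8416
c = -0.5 * (0.3319 + -0.8416)
= -0.5 * -0.5097
= 0.25


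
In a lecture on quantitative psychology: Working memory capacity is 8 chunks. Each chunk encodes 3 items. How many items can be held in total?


Total items = chunks * items_per_chunk
= 8 * 3
= 24


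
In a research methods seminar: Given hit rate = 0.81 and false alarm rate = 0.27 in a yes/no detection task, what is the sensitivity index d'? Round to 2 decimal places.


d' = z(HR) - z(FAR)
z(0.81) = 0.8779
z(0.27) = -0.6128
d' = 0.8779 - -0.6128
= 1.49


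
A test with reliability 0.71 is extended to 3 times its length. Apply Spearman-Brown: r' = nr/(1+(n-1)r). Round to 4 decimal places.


r_new = n*r / (1 + (n-1)*r)
Numerator = 3 * 0.71 = 2.13
Denominator = 1 + 2 * 0.71 = 2.42
r_new = 2.13 / 2.42
= 0.8802


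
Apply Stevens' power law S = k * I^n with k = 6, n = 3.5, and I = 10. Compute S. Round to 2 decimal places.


S = 6 * 10^3.5
10^3.5 = 3162.2777
S = 6 * 3162.2777
= 18973.67


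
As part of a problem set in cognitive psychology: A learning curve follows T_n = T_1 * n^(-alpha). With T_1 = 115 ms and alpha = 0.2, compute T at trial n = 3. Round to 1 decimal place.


T_n = 115 * 3^(-0.2)
3^(-0.2) = 0.802742
T_n = 115 * 0.802742
= 92.3 ms


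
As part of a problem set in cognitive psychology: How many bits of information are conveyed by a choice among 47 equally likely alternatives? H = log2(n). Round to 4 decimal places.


H = log2(n)
H = log2(47)
= 5.5546


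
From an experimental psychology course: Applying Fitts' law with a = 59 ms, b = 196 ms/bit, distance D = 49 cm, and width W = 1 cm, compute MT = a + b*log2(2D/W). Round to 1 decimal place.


MT = 59 + 196 * log2(2*49/1)
2D/W = 98.0
log2(98.0) = 6.6147
MT = 59 + 196 * 6.6147
= 1355.5 ms


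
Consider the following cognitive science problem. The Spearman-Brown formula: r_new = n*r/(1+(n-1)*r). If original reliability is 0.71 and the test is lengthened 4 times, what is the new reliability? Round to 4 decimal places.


r_new = n*r / (1 + (n-1)*r)
Numerator = 4 * 0.71 = 2.84
Denominator = 1 + 3 * 0.71 = 3.13
r_new = 2.84 / 3.13
= 0.9073


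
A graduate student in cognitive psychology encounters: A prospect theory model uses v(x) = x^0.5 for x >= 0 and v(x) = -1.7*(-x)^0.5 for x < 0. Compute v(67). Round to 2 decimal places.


Since x = 67 >= 0, use v(x) = x^0.5
67^0.5 = 8.1854
v(67) = 8.19


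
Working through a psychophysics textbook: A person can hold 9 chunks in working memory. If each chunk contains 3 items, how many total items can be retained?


Total items = chunks * items_per_chunk
= 9 * 3
= 27


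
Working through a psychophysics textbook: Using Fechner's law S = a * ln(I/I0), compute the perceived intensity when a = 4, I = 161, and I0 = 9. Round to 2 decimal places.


S = 4 * ln(161/9)
I/I0 = 17.888889
ln(17.888889) = 2.8842
S = 4 * 2.8842
= 11.54


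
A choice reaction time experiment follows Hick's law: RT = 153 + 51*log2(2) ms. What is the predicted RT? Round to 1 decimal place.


RT = 153 + 51 * log2(2)
log2(2) = 1.0
RT = 153 + 51 * 1.0
= 153 + 51.0
= 204.0 ms


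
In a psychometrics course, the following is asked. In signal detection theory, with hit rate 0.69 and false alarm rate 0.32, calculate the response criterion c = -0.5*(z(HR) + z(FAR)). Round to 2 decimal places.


c = -0.5 * (z(HR) + z(FAR))
z(0.69) = 0.4959
z(0.32) = -0.4677
c = -0.5 * (0.4959 + -0.4677)
= -0.5 * 0.0282
= -0.01


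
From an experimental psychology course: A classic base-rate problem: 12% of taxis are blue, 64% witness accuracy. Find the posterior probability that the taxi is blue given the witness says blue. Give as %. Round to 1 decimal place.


P(blue | says blue) = P(says blue | blue)*P(blue) / [P(says blue | blue)*P(blue) + P(says blue | not blue)*P(not blue)]
Numerator = 0.64 * 0.12 = 0.0768
False identification = 0.36 * 0.88 = 0.3168
P = 0.0768 / (0.0768 + 0.3168)
= 0.0768 / 0.3936
As percentage = 19.5


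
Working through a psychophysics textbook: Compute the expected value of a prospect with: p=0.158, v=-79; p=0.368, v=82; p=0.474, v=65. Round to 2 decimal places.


EU = sum(p_i * v_i)
0.158 * -79 = -12.482
0.368 * 82 = 30.176
0.474 * 65 = 30.81
EU = -12.482 + 30.176 + 30.81
= 48.50


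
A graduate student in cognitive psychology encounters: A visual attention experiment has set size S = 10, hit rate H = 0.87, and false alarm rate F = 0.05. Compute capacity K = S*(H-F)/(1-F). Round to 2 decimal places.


K = S * (H - F) / (1 - F)
H - F = 0.82
1 - F = 0.95
K = 10 * 0.82 / 0.95
= 8.63


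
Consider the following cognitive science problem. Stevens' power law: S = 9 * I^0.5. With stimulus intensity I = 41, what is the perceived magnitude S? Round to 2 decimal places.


S = 9 * 41^0.5
41^0.5 = 6.4031
S = 9 * 6.4031
= 57.63


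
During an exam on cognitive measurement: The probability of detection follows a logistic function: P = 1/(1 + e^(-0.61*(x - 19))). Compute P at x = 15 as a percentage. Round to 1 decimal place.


P(x) = 1/(1 + e^(-0.61*(15 - 19)))
Exponent = -0.61 * -4 = 2.44
e^(2.44) = 11.473041
P = 1/(1 + 11.473041) = 0.080173
Percentage = 8.0


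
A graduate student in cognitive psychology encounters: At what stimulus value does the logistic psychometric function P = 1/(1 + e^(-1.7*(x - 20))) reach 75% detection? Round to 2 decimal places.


At P = 0.75: 0.75 = 1/(1 + e^(-k*(x-x0)))
Solving: e^(-k*(x-x0)) = 1/3
x = x0 + ln(3)/k
ln(3) = 1.0986
x = 20 + 1.0986/1.7
= 20 + 0.6462
= 20.65


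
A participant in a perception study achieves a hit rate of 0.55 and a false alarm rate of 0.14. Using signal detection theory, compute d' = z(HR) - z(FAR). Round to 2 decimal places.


d' = z(HR) - z(FAR)
z(0.55) = 0.1257
z(0.14) = -1.0803
d' = 0.1257 - -1.0803
= 1.21


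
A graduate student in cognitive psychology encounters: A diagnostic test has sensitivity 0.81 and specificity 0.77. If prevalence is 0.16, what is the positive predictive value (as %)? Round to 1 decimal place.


PPV = (sens * prev) / (sens * prev + (1-spec) * (1-prev))
Numerator = 0.81 * 0.16 = 0.1296
P(positive and no disease) = (1 - spec) * (1 - prev) = (1 - 0.77) * (1 - 0.16) = 0.1932
Denominator = 0.1296 + 0.1932 = 0.3228
PPV = 0.1296 / 0.3228 = 0.401487
As percentage = 40.1


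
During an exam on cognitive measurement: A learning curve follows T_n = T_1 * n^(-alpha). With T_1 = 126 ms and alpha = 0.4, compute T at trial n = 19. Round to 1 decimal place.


T_n = 126 * 19^(-0.4)
19^(-0.4) = 0.307963
T_n = 126 * 0.307963
= 38.8 ms


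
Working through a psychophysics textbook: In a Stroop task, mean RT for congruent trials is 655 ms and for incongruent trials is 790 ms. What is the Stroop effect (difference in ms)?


Stroop effect = RT(incongruent) - RT(congruent)
= 790 - 655
= 135 ms


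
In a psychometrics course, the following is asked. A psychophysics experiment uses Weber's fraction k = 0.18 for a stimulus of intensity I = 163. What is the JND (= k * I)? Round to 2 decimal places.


JND = k * I
JND = 0.18 * 163
= 29.34


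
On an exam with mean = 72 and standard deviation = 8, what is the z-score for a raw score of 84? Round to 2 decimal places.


z = (X - mu) / sigma
= (84 - 72) / 8
= 12 / 8
= 1.50


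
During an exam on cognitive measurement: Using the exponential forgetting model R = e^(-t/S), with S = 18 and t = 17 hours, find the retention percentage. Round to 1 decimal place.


R = e^(-t/S)
-t/S = -17/18 = -0.944444
R = e^(-0.944444) = 0.388896
Percentage = 0.388896 * 100
= 38.9


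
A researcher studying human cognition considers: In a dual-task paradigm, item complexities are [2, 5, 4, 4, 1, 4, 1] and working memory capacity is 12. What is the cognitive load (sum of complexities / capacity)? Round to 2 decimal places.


Total complexity = 2 + 5 + 4 + 4 + 1 + 4 + 1 = 21
Load = total / capacity = 21 / 12
= 1.75


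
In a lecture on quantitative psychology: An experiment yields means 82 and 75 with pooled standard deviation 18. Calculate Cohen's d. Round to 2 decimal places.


Cohen's d = (M1 - M2) / S_pooled
= (82 - 75) / 18
= 7 / 18
= 0.39


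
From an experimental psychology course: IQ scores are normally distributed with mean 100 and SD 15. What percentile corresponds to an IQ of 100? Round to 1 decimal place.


z = (IQ - mean) / SD
z = (100 - 100) / 15 = 0.0
Percentile = Phi(0.0) * 100
Phi(0.0) = 0.5
= 50.0


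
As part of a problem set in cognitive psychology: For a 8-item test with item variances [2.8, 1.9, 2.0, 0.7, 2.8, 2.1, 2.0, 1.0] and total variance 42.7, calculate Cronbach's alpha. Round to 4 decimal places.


alpha = (k/(k-1)) * (1 - sum(s_i^2)/s_total^2)
sum(item variances) = 15.3
k/(k-1) = 8/7 = 1.142857
1 - 15.3/42.7 = 1 - 0.358314 = 0.641686
alpha = 1.142857 * 0.641686
= 0.7334


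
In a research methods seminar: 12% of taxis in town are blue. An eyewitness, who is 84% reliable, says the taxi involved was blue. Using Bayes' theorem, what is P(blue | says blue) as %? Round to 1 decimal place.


P(blue | says blue) = P(says blue | blue)*P(blue) / [P(says blue | blue)*P(blue) + P(says blue | not blue)*P(not blue)]
Numerator = 0.84 * 0.12 = 0.1008
False identification = 0.16 * 0.88 = 0.1408
P = 0.1008 / (0.1008 + 0.1408)
= 0.1008 / 0.2416
As percentage = 41.7


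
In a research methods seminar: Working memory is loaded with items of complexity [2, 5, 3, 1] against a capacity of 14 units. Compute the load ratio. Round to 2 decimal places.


Total complexity = 2 + 5 + 3 + 1 = 11
Load = total / capacity = 11 / 14
= 0.79


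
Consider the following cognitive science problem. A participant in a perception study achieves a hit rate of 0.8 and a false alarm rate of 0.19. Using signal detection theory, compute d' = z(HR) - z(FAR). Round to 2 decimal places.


d' = z(HR) - z(FAR)
z(0.8) = 0.8416
z(0.19) = -0.8779
d' = 0.8416 - -0.8779
= 1.72


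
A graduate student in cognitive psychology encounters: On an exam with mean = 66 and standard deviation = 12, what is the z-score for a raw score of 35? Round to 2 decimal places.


z = (X - mu) / sigma
= (35 - 66) / 12
= -31 / 12
= -2.58


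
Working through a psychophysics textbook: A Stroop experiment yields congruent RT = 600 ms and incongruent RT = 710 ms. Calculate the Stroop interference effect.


Stroop effect = RT(incongruent) - RT(congruent)
= 710 - 600
= 110 ms


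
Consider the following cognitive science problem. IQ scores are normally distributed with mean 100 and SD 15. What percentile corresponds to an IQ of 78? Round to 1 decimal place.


z = (IQ - mean) / SD
z = (78 - 100) / 15 = -1.4667
Percentile = Phi(-1.4667) * 100
Phi(-1.4667) = 0.071229
= 7.1


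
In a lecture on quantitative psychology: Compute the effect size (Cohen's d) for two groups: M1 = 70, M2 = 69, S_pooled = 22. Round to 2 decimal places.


Cohen's d = (M1 - M2) / S_pooled
= (70 - 69) / 22
= 1 / 22
= 0.05


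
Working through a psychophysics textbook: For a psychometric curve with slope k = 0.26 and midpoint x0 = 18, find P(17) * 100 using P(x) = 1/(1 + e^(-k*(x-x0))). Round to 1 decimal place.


P(x) = 1/(1 + e^(-0.26*(17 - 18)))
Exponent = -0.26 * -1 = 0.26
e^(0.26) = 1.29693
P = 1/(1 + 1.29693) = 0.435364
Percentage = 43.5


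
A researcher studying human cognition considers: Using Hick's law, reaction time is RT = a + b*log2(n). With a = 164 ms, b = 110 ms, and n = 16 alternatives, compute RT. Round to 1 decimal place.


RT = 164 + 110 * log2(16)
log2(16) = 4.0
RT = 164 + 110 * 4.0
= 164 + 440.0
= 604.0 ms


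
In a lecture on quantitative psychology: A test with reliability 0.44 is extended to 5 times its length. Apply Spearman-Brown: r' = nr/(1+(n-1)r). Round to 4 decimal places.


r_new = n*r / (1 + (n-1)*r)
Numerator = 5 * 0.44 = 2.2
Denominator = 1 + 4 * 0.44 = 2.76
r_new = 2.2 / 2.76
= 0.7971


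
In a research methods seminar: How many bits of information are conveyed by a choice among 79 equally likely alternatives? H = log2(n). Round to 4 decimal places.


H = log2(n)
H = log2(79)
= 6.3038


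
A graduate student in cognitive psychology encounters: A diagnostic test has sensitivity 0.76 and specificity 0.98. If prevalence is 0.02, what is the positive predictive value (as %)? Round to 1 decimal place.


PPV = (sens * prev) / (sens * prev + (1-spec) * (1-prev))
Numerator = 0.76 * 0.02 = 0.0152
P(positive and no disease) = (1 - spec) * (1 - prev) = (1 - 0.98) * (1 - 0.02) = 0.0196
Denominator = 0.0152 + 0.0196 = 0.0348
PPV = 0.0152 / 0.0348 = 0.436782
As percentage = 43.7


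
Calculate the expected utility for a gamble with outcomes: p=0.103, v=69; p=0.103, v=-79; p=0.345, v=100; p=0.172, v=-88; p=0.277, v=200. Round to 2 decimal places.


EU = sum(p_i * v_i)
0.103 * 69 = 7.107
0.103 * -79 = -8.137
0.345 * 100 = 34.5
0.172 * -88 = -15.136
0.277 * 200 = 55.4
EU = 7.107 + -8.137 + 34.5 + -15.136 + 55.4
= 73.73


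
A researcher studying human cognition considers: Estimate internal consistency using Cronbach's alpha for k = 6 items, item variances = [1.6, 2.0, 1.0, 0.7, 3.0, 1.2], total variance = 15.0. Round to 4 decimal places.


alpha = (k/(k-1)) * (1 - sum(s_i^2)/s_total^2)
sum(item variances) = 9.5
k/(k-1) = 6/5 = 1.2
1 - 9.5/15.0 = 1 - 0.633333 = 0.366667
alpha = 1.2 * 0.366667
= 0.4400


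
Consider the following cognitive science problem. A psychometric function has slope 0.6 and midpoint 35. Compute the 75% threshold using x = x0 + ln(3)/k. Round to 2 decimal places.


At P = 0.75: 0.75 = 1/(1 + e^(-k*(x-x0)))
Solving: e^(-k*(x-x0)) = 1/3
x = x0 + ln(3)/k
ln(3) = 1.0986
x = 35 + 1.0986/0.6
= 35 + 1.831
= 36.83


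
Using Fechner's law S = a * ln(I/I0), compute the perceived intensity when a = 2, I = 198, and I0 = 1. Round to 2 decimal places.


S = 2 * ln(198/1)
I/I0 = 198.0
ln(198.0) = 5.2883
S = 2 * 5.2883
= 10.58


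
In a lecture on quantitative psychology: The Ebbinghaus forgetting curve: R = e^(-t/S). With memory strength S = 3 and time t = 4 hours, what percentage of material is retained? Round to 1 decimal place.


R = e^(-t/S)
-t/S = -4/3 = -1.333333
R = e^(-1.333333) = 0.263597
Percentage = 0.263597 * 100
= 26.4


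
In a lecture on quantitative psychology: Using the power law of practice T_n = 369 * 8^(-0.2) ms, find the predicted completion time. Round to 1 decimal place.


T_n = 369 * 8^(-0.2)
8^(-0.2) = 0.659754
T_n = 369 * 0.659754
= 243.4 ms


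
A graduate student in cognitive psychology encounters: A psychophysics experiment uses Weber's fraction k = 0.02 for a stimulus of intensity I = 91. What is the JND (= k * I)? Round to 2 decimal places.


JND = k * I
JND = 0.02 * 91
= 1.82


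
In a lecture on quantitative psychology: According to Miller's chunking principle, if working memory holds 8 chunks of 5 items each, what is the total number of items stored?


Total items = chunks * items_per_chunk
= 8 * 5
= 40


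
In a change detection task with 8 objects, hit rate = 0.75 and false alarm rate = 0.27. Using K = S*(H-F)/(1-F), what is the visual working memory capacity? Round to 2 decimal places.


K = S * (H - F) / (1 - F)
H - F = 0.48
1 - F = 0.73
K = 8 * 0.48 / 0.73
= 5.26


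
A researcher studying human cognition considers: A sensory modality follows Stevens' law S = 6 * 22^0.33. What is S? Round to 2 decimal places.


S = 6 * 22^0.33
22^0.33 = 2.7733
S = 6 * 2.7733
= 16.64


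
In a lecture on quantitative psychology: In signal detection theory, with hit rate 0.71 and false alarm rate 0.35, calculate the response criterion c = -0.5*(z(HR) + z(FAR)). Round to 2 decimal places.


c = -0.5 * (z(HR) + z(FAR))
z(0.71) = 0.5534
z(0.35) = -0.3853
c = -0.5 * (0.5534 + -0.3853)
= -0.5 * 0.1681
= -0.08


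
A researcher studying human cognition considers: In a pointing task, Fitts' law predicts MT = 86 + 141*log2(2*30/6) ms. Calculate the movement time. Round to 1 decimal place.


MT = 86 + 141 * log2(2*30/6)
2D/W = 10.0
log2(10.0) = 3.3219
MT = 86 + 141 * 3.3219
= 554.4 ms


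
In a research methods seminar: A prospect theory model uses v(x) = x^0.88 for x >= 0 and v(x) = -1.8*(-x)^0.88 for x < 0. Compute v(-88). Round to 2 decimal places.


Since x = -88 < 0, use v(x) = -lambda*(-x)^alpha
(-x) = 88
88^0.88 = 51.4215
v(-88) = -1.8 * 51.4215
= -92.56


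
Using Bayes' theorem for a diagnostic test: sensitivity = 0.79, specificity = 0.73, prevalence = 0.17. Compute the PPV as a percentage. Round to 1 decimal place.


PPV = (sens * prev) / (sens * prev + (1-spec) * (1-prev))
Numerator = 0.79 * 0.17 = 0.1343
P(positive and no disease) = (1 - spec) * (1 - prev) = (1 - 0.73) * (1 - 0.17) = 0.2241
Denominator = 0.1343 + 0.2241 = 0.3584
PPV = 0.1343 / 0.3584 = 0.374721
As percentage = 37.5


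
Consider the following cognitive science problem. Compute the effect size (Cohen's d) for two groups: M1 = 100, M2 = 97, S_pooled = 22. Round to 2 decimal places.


Cohen's d = (M1 - M2) / S_pooled
= (100 - 97) / 22
= 3 / 22
= 0.14


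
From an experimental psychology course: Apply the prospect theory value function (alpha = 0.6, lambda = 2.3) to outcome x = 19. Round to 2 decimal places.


Since x = 19 >= 0, use v(x) = x^0.6
19^0.6 = 5.8513
v(19) = 5.85


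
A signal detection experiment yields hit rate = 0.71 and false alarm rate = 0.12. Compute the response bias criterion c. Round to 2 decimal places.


c = -0.5 * (z(HR) + z(FAR))
z(0.71) = 0.5534
z(0.12) = -1.175
c = -0.5 * (0.5534 + -1.175)
= -0.5 * -0.6216
= 0.31


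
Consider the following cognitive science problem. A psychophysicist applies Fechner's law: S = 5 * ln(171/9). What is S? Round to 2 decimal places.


S = 5 * ln(171/9)
I/I0 = 19.0
ln(19.0) = 2.9444
S = 5 * 2.9444
= 14.72


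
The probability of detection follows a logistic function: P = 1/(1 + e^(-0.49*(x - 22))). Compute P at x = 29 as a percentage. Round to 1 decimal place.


P(x) = 1/(1 + e^(-0.49*(29 - 22)))
Exponent = -0.49 * 7 = -3.43
e^(-3.43) = 0.032387
P = 1/(1 + 0.032387) = 0.968629
Percentage = 96.9


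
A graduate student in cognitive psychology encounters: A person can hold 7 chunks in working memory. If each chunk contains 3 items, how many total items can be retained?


Total items = chunks * items_per_chunk
= 7 * 3
= 21


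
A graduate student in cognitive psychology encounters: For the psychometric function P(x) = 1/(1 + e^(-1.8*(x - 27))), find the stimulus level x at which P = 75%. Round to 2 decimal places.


At P = 0.75: 0.75 = 1/(1 + e^(-k*(x-x0)))
Solving: e^(-k*(x-x0)) = 1/3
x = x0 + ln(3)/k
ln(3) = 1.0986
x = 27 + 1.0986/1.8
= 27 + 0.6103
= 27.61


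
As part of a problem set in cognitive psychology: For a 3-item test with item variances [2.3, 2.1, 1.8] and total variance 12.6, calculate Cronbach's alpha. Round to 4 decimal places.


alpha = (k/(k-1)) * (1 - sum(s_i^2)/s_total^2)
sum(item variances) = 6.2
k/(k-1) = 3/2 = 1.5
1 - 6.2/12.6 = 1 - 0.492063 = 0.507937
alpha = 1.5 * 0.507937
= 0.7619


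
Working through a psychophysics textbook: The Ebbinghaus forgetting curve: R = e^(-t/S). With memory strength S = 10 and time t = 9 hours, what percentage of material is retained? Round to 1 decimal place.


R = e^(-t/S)
-t/S = -9/10 = -0.9
R = e^(-0.9) = 0.40657
Percentage = 0.40657 * 100
= 40.7


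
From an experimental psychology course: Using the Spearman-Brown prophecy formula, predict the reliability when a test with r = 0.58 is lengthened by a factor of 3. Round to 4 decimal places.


r_new = n*r / (1 + (n-1)*r)
Numerator = 3 * 0.58 = 1.74
Denominator = 1 + 2 * 0.58 = 2.16
r_new = 1.74 / 2.16
= 0.8056


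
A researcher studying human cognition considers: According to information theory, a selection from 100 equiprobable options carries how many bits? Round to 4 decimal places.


H = log2(n)
H = log2(100)
= 6.6439


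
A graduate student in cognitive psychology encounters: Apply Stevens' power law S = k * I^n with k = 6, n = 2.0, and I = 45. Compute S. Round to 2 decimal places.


S = 6 * 45^2.0
45^2.0 = 2025.0
S = 6 * 2025.0
= 12150.00


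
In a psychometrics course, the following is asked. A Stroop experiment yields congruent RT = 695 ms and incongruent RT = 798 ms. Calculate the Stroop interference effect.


Stroop effect = RT(incongruent) - RT(congruent)
= 798 - 695
= 103 ms


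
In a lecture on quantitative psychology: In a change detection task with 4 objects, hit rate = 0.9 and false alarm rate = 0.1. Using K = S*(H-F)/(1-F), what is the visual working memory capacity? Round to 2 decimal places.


K = S * (H - F) / (1 - F)
H - F = 0.8
1 - F = 0.9
K = 4 * 0.8 / 0.9
= 3.56


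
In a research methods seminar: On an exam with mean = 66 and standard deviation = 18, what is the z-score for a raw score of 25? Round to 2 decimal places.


z = (X - mu) / sigma
= (25 - 66) / 18
= -41 / 18
= -2.28


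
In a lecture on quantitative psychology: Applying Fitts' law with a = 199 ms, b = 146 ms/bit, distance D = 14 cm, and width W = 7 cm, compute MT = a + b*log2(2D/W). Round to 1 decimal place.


MT = 199 + 146 * log2(2*14/7)
2D/W = 4.0
log2(4.0) = 2.0
MT = 199 + 146 * 2.0
= 491.0 ms


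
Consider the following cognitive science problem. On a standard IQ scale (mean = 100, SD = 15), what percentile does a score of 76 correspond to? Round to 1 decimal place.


z = (IQ - mean) / SD
z = (76 - 100) / 15 = -1.6
Percentile = Phi(-1.6) * 100
Phi(-1.6) = 0.054799
= 5.5


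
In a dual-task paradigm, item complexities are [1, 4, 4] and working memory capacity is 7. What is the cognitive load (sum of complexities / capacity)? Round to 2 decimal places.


Total complexity = 1 + 4 + 4 = 9
Load = total / capacity = 9 / 7
= 1.29


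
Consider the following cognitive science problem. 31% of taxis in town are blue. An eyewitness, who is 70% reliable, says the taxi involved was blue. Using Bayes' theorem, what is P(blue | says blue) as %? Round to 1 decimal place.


P(blue | says blue) = P(says blue | blue)*P(blue) / [P(says blue | blue)*P(blue) + P(says blue | not blue)*P(not blue)]
Numerator = 0.7 * 0.31 = 0.217
False identification = 0.3 * 0.69 = 0.207
P = 0.217 / (0.217 + 0.207)
= 0.217 / 0.424
As percentage = 51.2


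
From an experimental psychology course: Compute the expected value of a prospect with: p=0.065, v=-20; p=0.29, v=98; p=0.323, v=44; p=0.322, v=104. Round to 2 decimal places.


EU = sum(p_i * v_i)
0.065 * -20 = -1.3
0.29 * 98 = 28.42
0.323 * 44 = 14.212
0.322 * 104 = 33.488
EU = -1.3 + 28.42 + 14.212 + 33.488
= 74.82


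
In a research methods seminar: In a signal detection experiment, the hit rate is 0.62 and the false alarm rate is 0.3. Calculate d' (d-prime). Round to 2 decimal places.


d' = z(HR) - z(FAR)
z(0.62) = 0.3055
z(0.3) = -0.5244
d' = 0.3055 - -0.5244
= 0.83


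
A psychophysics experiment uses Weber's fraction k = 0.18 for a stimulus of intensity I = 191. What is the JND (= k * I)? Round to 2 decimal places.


JND = k * I
JND = 0.18 * 191
= 34.38


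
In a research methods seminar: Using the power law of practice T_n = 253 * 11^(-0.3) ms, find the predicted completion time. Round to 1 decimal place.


T_n = 253 * 11^(-0.3)
11^(-0.3) = 0.48706
T_n = 253 * 0.48706
= 123.2 ms


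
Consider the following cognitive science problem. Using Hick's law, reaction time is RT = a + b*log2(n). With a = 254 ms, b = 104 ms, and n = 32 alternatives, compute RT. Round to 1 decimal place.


RT = 254 + 104 * log2(32)
log2(32) = 5.0
RT = 254 + 104 * 5.0
= 254 + 520.0
= 774.0 ms


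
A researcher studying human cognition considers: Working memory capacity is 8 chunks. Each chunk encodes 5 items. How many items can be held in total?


Total items = chunks * items_per_chunk
= 8 * 5
= 40
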